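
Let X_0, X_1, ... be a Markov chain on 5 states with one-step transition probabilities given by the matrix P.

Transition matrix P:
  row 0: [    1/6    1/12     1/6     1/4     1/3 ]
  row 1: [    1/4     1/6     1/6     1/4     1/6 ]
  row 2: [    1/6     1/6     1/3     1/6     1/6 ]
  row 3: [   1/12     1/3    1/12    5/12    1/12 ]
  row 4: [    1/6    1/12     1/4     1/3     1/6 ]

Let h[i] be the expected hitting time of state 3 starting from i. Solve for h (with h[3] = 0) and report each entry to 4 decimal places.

h = [3.9813, 4.0272, 4.4345, 0.0000, 3.7293]

First-step conditioning: h[3] = 0; for i ≠ 3, h[i] = 1 + Σ_k P[i][k]·h[k].
  h[0] = 1 + 1/6·h[0] + 1/12·h[1] + 1/6·h[2] + 1/3·h[4]
  h[1] = 1 + 1/4·h[0] + 1/6·h[1] + 1/6·h[2] + 1/6·h[4]
  h[2] = 1 + 1/6·h[0] + 1/6·h[1] + 1/3·h[2] + 1/6·h[4]
  h[4] = 1 + 1/6·h[0] + 1/12·h[1] + 1/4·h[2] + 1/6·h[4]
Solving the 4×4 linear system over states ≠ 3 gives exactly h = [9384/2357, 9492/2357, 10452/2357, 0, 8790/2357] (h[3] = 0 is the target).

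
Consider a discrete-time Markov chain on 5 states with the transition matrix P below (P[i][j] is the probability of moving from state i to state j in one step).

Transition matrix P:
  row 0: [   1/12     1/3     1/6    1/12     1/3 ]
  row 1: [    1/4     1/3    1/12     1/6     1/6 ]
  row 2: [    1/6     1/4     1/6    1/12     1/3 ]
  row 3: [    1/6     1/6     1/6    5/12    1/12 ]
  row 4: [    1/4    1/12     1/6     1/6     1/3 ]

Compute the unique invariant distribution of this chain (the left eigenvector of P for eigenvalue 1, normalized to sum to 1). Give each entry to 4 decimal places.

Balance equations π_j = Σ_i π_i·P[i][j]:
  π_0 = 1/12·π_0 + 1/4·π_1 + 1/6·π_2 + 1/6·π_3 + 1/4·π_4
  π_1 = 1/3·π_0 + 1/3·π_1 + 1/4·π_2 + 1/6·π_3 + 1/12·π_4
  π_2 = 1/6·π_0 + 1/12·π_1 + 1/6·π_2 + 1/6·π_3 + 1/6·π_4
  π_3 = 1/12·π_0 + 1/6·π_1 + 1/12·π_2 + 5/12·π_3 + 1/6·π_4
  normalize: π_0 + π_1 + π_2 + π_3 + π_4 = 1
Solving the linear system gives exactly π = [871/4571, 1042/4571, 675/4571, 844/4571, 1139/4571].

π = [0.1905, 0.2280, 0.1477, 0.1846, 0.2492]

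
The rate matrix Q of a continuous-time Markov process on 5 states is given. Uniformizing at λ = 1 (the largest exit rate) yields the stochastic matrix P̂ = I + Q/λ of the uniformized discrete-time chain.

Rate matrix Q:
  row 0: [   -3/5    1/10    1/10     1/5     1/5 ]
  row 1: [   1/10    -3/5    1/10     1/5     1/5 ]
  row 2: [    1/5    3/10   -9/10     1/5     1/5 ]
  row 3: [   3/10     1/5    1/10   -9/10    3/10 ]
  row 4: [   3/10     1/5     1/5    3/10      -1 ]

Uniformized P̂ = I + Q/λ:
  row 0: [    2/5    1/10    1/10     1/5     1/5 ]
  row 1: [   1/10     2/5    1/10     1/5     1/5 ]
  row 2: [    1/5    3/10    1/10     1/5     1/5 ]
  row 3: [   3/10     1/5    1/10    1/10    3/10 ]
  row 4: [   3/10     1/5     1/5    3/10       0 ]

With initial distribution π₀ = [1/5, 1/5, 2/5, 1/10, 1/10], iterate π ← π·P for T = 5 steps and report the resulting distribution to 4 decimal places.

π = [0.2686, 0.2314, 0.1183, 0.1985, 0.1832]

t=0: π = [0.2000, 0.2000, 0.4000, 0.1000, 0.1000]
t=1: π = [0.2400, 0.2600, 0.1100, 0.2000, 0.1900]
t=2: π = [0.2610, 0.2390, 0.1190, 0.1990, 0.1820]
t=3: π = [0.2664, 0.2336, 0.1182, 0.1983, 0.1835]
t=4: π = [0.2681, 0.2319, 0.1184, 0.1985, 0.1831]
t=5: π = [0.2686, 0.2314, 0.1183, 0.1985, 0.1832]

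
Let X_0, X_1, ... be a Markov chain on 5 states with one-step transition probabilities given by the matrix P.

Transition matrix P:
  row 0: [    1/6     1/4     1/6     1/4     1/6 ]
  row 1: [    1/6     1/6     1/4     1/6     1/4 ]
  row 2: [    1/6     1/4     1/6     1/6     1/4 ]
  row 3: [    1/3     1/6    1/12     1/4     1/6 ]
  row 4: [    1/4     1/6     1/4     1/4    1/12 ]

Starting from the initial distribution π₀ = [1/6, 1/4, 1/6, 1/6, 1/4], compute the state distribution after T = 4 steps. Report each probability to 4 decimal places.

π = [0.2183, 0.1999, 0.1804, 0.2183, 0.1831]

t=0: π = [0.1667, 0.2500, 0.1667, 0.1667, 0.2500]
t=1: π = [0.2153, 0.1944, 0.1944, 0.2153, 0.1806]
t=2: π = [0.2176, 0.2008, 0.1800, 0.2176, 0.1840]
t=3: π = [0.2183, 0.1998, 0.1806, 0.2183, 0.1831]
t=4: π = [0.2183, 0.1999, 0.1804, 0.2183, 0.1831]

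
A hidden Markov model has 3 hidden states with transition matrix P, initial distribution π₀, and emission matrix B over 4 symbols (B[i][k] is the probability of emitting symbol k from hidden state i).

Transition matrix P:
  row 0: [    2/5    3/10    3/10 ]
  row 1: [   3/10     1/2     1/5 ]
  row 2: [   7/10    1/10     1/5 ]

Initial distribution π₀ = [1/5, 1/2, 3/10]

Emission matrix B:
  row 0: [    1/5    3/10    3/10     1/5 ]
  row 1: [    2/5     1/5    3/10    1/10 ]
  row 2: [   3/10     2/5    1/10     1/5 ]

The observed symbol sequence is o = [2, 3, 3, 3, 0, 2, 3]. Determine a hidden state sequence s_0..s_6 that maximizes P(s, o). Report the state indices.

path = [1, 0, 2, 0, 2, 0, 0]

t=0: δ = [6.000e-02, 1.500e-01, 3.000e-02]  (obs o_0=2)
t=1: δ = [9.000e-03, 7.500e-03, 6.000e-03]  ψ = [1, 1, 1]  (obs o_1=3)
t=2: δ = [8.400e-04, 3.750e-04, 5.400e-04]  ψ = [2, 1, 0]  (obs o_2=3)
t=3: δ = [7.560e-05, 2.520e-05, 5.040e-05]  ψ = [2, 0, 0]  (obs o_3=3)
t=4: δ = [7.056e-06, 9.072e-06, 6.804e-06]  ψ = [2, 0, 0]  (obs o_4=0)
t=5: δ = [1.429e-06, 1.361e-06, 2.117e-07]  ψ = [2, 1, 0]  (obs o_5=2)
t=6: δ = [1.143e-07, 6.804e-08, 8.573e-08]  ψ = [0, 1, 0]  (obs o_6=3)
backtrack: best end state = 0; path = [1, 0, 2, 0, 2, 0, 0]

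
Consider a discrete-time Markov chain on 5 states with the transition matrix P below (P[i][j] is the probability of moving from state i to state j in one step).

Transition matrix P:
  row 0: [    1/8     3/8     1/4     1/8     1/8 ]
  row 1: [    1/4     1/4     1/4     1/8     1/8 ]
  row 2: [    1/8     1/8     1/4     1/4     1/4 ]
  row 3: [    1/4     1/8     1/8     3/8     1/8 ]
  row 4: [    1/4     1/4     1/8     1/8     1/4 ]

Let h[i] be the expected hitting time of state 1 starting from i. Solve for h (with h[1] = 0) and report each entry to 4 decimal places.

h = [3.9603, 0.0000, 5.1404, 5.0837, 4.3574]

First-step conditioning: h[1] = 0; for i ≠ 1, h[i] = 1 + Σ_k P[i][k]·h[k].
  h[0] = 1 + 1/8·h[0] + 1/4·h[2] + 1/8·h[3] + 1/8·h[4]
  h[2] = 1 + 1/8·h[0] + 1/4·h[2] + 1/4·h[3] + 1/4·h[4]
  h[3] = 1 + 1/4·h[0] + 1/8·h[2] + 3/8·h[3] + 1/8·h[4]
  h[4] = 1 + 1/4·h[0] + 1/8·h[2] + 1/8·h[3] + 1/4·h[4]
Solving the 4×4 linear system over states ≠ 1 gives exactly h = [2792/705, 0, 1208/235, 3584/705, 1024/235] (h[1] = 0 is the target).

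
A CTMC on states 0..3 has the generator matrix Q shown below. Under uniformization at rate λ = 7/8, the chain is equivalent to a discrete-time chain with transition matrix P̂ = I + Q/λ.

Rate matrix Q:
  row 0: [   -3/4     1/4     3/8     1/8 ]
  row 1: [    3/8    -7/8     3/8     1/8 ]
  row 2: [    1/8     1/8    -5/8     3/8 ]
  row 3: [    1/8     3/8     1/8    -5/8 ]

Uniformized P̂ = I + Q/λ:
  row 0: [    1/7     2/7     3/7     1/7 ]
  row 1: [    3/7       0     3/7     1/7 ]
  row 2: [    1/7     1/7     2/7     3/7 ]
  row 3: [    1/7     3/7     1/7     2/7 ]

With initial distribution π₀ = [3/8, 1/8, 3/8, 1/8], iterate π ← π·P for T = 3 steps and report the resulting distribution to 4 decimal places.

t=0: π = [0.3750, 0.1250, 0.3750, 0.1250]
t=1: π = [0.1786, 0.2143, 0.3393, 0.2679]
t=2: π = [0.2041, 0.2143, 0.3036, 0.2781]
t=3: π = [0.2041, 0.2208, 0.3058, 0.2693]

π = [0.2041, 0.2208, 0.3058, 0.2693]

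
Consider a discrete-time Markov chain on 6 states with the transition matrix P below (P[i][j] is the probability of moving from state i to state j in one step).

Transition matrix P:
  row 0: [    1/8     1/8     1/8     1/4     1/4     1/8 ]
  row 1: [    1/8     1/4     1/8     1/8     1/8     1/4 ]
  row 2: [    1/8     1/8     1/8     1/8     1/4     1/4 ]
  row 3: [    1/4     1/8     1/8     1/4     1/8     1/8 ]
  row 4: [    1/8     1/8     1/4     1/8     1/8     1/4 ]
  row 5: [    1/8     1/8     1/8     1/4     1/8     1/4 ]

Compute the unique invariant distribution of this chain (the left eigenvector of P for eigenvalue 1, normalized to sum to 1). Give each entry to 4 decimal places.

Balance equations π_j = Σ_i π_i·P[i][j]:
  π_0 = 1/8·π_0 + 1/8·π_1 + 1/8·π_2 + 1/4·π_3 + 1/8·π_4 + 1/8·π_5
  π_1 = 1/8·π_0 + 1/4·π_1 + 1/8·π_2 + 1/8·π_3 + 1/8·π_4 + 1/8·π_5
  π_2 = 1/8·π_0 + 1/8·π_1 + 1/8·π_2 + 1/8·π_3 + 1/4·π_4 + 1/8·π_5
  π_3 = 1/4·π_0 + 1/8·π_1 + 1/8·π_2 + 1/4·π_3 + 1/8·π_4 + 1/4·π_5
  π_4 = 1/4·π_0 + 1/8·π_1 + 1/4·π_2 + 1/8·π_3 + 1/8·π_4 + 1/8·π_5
  normalize: π_0 + π_1 + π_2 + π_3 + π_4 + π_5 = 1
Solving the linear system gives exactly π = [67/449, 1/7, 4108/28287, 87/449, 4577/28287, 93/449].

π = [0.1492, 0.1429, 0.1452, 0.1938, 0.1618, 0.2071]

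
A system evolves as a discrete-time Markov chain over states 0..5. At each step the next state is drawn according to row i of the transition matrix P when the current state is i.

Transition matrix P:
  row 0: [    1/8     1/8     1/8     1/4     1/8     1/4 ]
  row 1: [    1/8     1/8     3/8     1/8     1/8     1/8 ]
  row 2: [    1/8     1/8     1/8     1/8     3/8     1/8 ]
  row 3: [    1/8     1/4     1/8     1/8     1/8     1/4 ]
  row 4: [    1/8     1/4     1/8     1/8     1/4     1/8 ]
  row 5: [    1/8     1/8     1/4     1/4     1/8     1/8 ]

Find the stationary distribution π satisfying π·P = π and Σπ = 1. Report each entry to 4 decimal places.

Balance equations π_j = Σ_i π_i·P[i][j]:
  π_0 = 1/8·π_0 + 1/8·π_1 + 1/8·π_2 + 1/8·π_3 + 1/8·π_4 + 1/8·π_5
  π_1 = 1/8·π_0 + 1/8·π_1 + 1/8·π_2 + 1/4·π_3 + 1/4·π_4 + 1/8·π_5
  π_2 = 1/8·π_0 + 3/8·π_1 + 1/8·π_2 + 1/8·π_3 + 1/8·π_4 + 1/4·π_5
  π_3 = 1/4·π_0 + 1/8·π_1 + 1/8·π_2 + 1/8·π_3 + 1/8·π_4 + 1/4·π_5
  π_4 = 1/8·π_0 + 1/8·π_1 + 3/8·π_2 + 1/8·π_3 + 1/4·π_4 + 1/8·π_5
  normalize: π_0 + π_1 + π_2 + π_3 + π_4 + π_5 = 1
Solving the linear system gives exactly π = [1/8, 19/112, 3/16, 9/56, 11/56, 9/56].

π = [0.1250, 0.1696, 0.1875, 0.1607, 0.1964, 0.1607]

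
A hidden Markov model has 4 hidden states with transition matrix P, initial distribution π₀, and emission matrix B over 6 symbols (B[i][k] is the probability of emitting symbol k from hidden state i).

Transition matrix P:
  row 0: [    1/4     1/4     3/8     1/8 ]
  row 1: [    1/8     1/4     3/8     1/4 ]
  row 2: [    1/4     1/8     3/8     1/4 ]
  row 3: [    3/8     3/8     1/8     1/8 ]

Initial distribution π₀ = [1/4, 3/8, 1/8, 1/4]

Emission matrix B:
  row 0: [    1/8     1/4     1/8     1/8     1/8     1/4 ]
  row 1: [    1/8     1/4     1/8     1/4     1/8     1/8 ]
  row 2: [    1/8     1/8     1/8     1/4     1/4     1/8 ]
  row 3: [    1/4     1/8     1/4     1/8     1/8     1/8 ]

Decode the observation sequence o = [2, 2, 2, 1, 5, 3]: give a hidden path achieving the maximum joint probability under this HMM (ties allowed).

path = [3, 1, 3, 0, 0, 2]

t=0: δ = [3.125e-02, 4.688e-02, 1.562e-02, 6.250e-02]  (obs o_0=2)
t=1: δ = [2.930e-03, 2.930e-03, 2.197e-03, 2.930e-03]  ψ = [3, 3, 1, 1]  (obs o_1=2)
t=2: δ = [1.373e-04, 1.373e-04, 1.373e-04, 1.831e-04]  ψ = [3, 3, 0, 1]  (obs o_2=2)
t=3: δ = [1.717e-05, 1.717e-05, 6.437e-06, 4.292e-06]  ψ = [3, 3, 0, 1]  (obs o_3=1)
t=4: δ = [1.073e-06, 5.364e-07, 8.047e-07, 5.364e-07]  ψ = [0, 0, 0, 1]  (obs o_4=5)
t=5: δ = [3.353e-08, 6.706e-08, 1.006e-07, 2.515e-08]  ψ = [0, 0, 0, 2]  (obs o_5=3)
backtrack: best end state = 2; path = [3, 1, 3, 0, 0, 2]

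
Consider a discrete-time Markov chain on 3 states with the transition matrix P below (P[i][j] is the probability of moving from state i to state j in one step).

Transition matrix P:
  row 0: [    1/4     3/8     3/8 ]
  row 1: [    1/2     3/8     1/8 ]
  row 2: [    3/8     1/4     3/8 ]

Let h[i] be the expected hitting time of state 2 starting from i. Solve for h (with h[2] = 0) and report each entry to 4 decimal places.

h = [3.5556, 4.4444, 0.0000]

First-step conditioning: h[2] = 0; for i ≠ 2, h[i] = 1 + Σ_k P[i][k]·h[k].
  h[0] = 1 + 1/4·h[0] + 3/8·h[1]
  h[1] = 1 + 1/2·h[0] + 3/8·h[1]
Solving the 2×2 linear system over states ≠ 2 gives exactly h = [32/9, 40/9, 0] (h[2] = 0 is the target).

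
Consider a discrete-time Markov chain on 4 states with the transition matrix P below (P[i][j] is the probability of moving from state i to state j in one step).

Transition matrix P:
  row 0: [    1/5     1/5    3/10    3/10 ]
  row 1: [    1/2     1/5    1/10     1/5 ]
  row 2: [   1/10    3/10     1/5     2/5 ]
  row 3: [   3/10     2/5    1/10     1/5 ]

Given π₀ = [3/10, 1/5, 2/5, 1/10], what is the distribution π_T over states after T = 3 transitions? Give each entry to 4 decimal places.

π = [0.2943, 0.2692, 0.1744, 0.2621]

t=0: π = [0.3000, 0.2000, 0.4000, 0.1000]
t=1: π = [0.2300, 0.2600, 0.2000, 0.3100]
t=2: π = [0.2890, 0.2820, 0.1660, 0.2630]
t=3: π = [0.2943, 0.2692, 0.1744, 0.2621]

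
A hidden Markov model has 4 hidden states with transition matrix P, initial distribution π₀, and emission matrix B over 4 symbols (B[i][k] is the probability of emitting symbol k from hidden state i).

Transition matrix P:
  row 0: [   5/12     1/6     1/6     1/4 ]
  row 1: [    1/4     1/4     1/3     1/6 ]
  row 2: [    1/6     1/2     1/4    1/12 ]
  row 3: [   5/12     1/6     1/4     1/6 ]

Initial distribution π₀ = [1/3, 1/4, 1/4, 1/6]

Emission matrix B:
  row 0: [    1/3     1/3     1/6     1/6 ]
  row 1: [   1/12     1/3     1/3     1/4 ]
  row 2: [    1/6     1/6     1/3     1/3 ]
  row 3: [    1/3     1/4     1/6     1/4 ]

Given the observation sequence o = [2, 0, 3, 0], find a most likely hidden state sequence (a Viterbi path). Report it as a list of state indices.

t=0: δ = [5.556e-02, 8.333e-02, 8.333e-02, 2.778e-02]  (obs o_0=2)
t=1: δ = [7.716e-03, 3.472e-03, 4.630e-03, 4.630e-03]  ψ = [0, 2, 1, 0]  (obs o_1=0)
t=2: δ = [5.358e-04, 5.787e-04, 4.287e-04, 4.823e-04]  ψ = [0, 2, 0, 0]  (obs o_2=3)
t=3: δ = [7.442e-05, 1.786e-05, 3.215e-05, 4.465e-05]  ψ = [0, 2, 1, 0]  (obs o_3=0)
backtrack: best end state = 0; path = [0, 0, 0, 0]

path = [0, 0, 0, 0]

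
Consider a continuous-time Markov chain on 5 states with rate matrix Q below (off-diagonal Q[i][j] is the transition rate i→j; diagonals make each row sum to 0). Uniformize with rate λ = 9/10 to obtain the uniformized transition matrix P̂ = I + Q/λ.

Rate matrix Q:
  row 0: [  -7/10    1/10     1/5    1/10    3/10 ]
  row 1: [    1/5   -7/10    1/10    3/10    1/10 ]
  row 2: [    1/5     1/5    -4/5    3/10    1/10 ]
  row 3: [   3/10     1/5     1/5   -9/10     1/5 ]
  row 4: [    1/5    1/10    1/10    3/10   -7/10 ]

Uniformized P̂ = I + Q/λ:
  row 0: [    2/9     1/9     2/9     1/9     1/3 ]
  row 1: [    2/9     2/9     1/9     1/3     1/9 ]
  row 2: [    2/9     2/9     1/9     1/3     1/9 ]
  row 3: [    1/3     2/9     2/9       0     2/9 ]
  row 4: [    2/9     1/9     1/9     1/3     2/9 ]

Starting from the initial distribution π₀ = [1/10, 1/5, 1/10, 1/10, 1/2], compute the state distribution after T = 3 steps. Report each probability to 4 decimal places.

π = [0.2432, 0.1701, 0.1602, 0.2141, 0.2123]

t=0: π = [0.1000, 0.2000, 0.1000, 0.1000, 0.5000]
t=1: π = [0.2333, 0.1556, 0.1333, 0.2778, 0.2000]
t=2: π = [0.2531, 0.1741, 0.1679, 0.1889, 0.2160]
t=3: π = [0.2432, 0.1701, 0.1602, 0.2141, 0.2123]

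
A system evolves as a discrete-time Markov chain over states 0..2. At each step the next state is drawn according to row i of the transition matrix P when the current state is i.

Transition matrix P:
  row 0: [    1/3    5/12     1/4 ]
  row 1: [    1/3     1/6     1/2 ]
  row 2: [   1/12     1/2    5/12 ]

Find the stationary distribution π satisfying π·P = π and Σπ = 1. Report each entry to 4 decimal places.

π = [0.2313, 0.3605, 0.4082]

Balance equations π_j = Σ_i π_i·P[i][j]:
  π_0 = 1/3·π_0 + 1/3·π_1 + 1/12·π_2
  π_1 = 5/12·π_0 + 1/6·π_1 + 1/2·π_2
  normalize: π_0 + π_1 + π_2 = 1
Solving the linear system gives exactly π = [34/147, 53/147, 20/49].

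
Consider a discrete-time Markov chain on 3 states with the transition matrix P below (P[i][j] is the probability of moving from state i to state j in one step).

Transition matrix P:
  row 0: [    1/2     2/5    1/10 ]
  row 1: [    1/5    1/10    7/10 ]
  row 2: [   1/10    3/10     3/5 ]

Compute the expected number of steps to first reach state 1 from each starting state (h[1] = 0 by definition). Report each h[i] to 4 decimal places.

First-step conditioning: h[1] = 0; for i ≠ 1, h[i] = 1 + Σ_k P[i][k]·h[k].
  h[0] = 1 + 1/2·h[0] + 1/10·h[2]
  h[2] = 1 + 1/10·h[0] + 3/5·h[2]
Solving the 2×2 linear system over states ≠ 1 gives exactly h = [50/19, 0, 60/19] (h[1] = 0 is the target).

h = [2.6316, 0.0000, 3.1579]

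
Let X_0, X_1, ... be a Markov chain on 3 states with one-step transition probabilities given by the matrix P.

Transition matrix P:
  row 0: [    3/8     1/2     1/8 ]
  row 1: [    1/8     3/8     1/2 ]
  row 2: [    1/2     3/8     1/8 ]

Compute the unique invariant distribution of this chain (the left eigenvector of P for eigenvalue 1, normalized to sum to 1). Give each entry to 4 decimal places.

π = [0.3067, 0.4133, 0.2800]

Balance equations π_j = Σ_i π_i·P[i][j]:
  π_0 = 3/8·π_0 + 1/8·π_1 + 1/2·π_2
  π_1 = 1/2·π_0 + 3/8·π_1 + 3/8·π_2
  normalize: π_0 + π_1 + π_2 = 1
Solving the linear system gives exactly π = [23/75, 31/75, 7/25].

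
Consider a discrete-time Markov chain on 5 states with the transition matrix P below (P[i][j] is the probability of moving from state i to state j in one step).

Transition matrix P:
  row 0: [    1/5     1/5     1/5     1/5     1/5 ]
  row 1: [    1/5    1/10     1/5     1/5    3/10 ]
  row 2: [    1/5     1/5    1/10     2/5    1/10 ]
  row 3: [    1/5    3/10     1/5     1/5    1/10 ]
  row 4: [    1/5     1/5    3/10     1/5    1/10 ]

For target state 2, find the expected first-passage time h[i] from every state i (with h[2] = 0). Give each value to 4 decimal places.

h = [4.5833, 4.5455, 0.0000, 4.6212, 4.1667]

First-step conditioning: h[2] = 0; for i ≠ 2, h[i] = 1 + Σ_k P[i][k]·h[k].
  h[0] = 1 + 1/5·h[0] + 1/5·h[1] + 1/5·h[3] + 1/5·h[4]
  h[1] = 1 + 1/5·h[0] + 1/10·h[1] + 1/5·h[3] + 3/10·h[4]
  h[3] = 1 + 1/5·h[0] + 3/10·h[1] + 1/5·h[3] + 1/10·h[4]
  h[4] = 1 + 1/5·h[0] + 1/5·h[1] + 1/5·h[3] + 1/10·h[4]
Solving the 4×4 linear system over states ≠ 2 gives exactly h = [55/12, 50/11, 0, 305/66, 25/6] (h[2] = 0 is the target).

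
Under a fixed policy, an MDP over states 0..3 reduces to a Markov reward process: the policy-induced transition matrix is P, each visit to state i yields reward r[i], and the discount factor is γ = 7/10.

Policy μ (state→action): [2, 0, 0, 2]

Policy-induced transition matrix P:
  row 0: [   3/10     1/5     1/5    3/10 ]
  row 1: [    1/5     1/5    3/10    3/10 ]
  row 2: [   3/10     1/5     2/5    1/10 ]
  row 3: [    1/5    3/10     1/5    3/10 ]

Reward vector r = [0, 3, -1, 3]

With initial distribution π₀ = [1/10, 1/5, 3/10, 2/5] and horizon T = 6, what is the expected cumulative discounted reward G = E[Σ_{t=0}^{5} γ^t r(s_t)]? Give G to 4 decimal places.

t=0: π = [0.1000, 0.2000, 0.3000, 0.4000], E[r] = 1.5000, γ^t·E[r] = 1.500000, running G = 1.500000
t=1: π = [0.2400, 0.2400, 0.2800, 0.2400], E[r] = 1.1600, γ^t·E[r] = 0.812000, running G = 2.312000
t=2: π = [0.2520, 0.2240, 0.2800, 0.2440], E[r] = 1.1240, γ^t·E[r] = 0.550760, running G = 2.862760
t=3: π = [0.2532, 0.2244, 0.2784, 0.2440], E[r] = 1.1268, γ^t·E[r] = 0.386492, running G = 3.249252
t=4: π = [0.2532, 0.2244, 0.2781, 0.2443], E[r] = 1.1280, γ^t·E[r] = 0.270842, running G = 3.520095
t=5: π = [0.2531, 0.2244, 0.2781, 0.2444], E[r] = 1.1284, γ^t·E[r] = 0.189643, running G = 3.709738

G = 3.7097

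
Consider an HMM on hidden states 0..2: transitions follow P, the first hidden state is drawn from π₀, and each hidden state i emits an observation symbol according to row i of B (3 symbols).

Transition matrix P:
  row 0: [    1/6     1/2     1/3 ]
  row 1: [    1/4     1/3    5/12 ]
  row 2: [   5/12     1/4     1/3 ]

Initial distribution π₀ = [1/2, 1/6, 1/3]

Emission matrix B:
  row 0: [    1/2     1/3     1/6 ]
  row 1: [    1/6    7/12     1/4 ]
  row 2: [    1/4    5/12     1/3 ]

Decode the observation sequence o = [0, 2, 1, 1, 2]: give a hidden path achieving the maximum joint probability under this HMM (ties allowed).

path = [0, 1, 1, 1, 2]

t=0: δ = [2.500e-01, 2.778e-02, 8.333e-02]  (obs o_0=0)
t=1: δ = [6.944e-03, 3.125e-02, 2.778e-02]  ψ = [0, 0, 0]  (obs o_1=2)
t=2: δ = [3.858e-03, 6.076e-03, 5.425e-03]  ψ = [2, 1, 1]  (obs o_2=1)
t=3: δ = [7.535e-04, 1.182e-03, 1.055e-03]  ψ = [2, 1, 1]  (obs o_3=1)
t=4: δ = [7.326e-05, 9.846e-05, 1.641e-04]  ψ = [2, 1, 1]  (obs o_4=2)
backtrack: best end state = 2; path = [0, 1, 1, 1, 2]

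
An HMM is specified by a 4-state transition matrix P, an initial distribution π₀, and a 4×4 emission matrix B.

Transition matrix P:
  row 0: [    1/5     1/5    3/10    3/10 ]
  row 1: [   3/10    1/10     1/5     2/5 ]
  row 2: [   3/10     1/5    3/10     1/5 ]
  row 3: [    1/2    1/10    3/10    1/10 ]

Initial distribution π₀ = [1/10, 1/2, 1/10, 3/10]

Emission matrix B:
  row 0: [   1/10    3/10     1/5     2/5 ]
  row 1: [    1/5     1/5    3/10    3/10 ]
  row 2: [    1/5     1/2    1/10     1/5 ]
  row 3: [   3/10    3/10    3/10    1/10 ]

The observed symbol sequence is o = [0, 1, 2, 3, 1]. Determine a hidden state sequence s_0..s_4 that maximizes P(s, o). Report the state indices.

path = [3, 0, 3, 0, 2]

t=0: δ = [1.000e-02, 1.000e-01, 2.000e-02, 9.000e-02]  (obs o_0=0)
t=1: δ = [1.350e-02, 2.000e-03, 1.350e-02, 1.200e-02]  ψ = [3, 1, 3, 1]  (obs o_1=1)
t=2: δ = [1.200e-03, 8.100e-04, 4.050e-04, 1.215e-03]  ψ = [3, 0, 0, 0]  (obs o_2=2)
t=3: δ = [2.430e-04, 7.200e-05, 7.290e-05, 3.600e-05]  ψ = [3, 0, 3, 0]  (obs o_3=3)
t=4: δ = [1.458e-05, 9.720e-06, 3.645e-05, 2.187e-05]  ψ = [0, 0, 0, 0]  (obs o_4=1)
backtrack: best end state = 2; path = [3, 0, 3, 0, 2]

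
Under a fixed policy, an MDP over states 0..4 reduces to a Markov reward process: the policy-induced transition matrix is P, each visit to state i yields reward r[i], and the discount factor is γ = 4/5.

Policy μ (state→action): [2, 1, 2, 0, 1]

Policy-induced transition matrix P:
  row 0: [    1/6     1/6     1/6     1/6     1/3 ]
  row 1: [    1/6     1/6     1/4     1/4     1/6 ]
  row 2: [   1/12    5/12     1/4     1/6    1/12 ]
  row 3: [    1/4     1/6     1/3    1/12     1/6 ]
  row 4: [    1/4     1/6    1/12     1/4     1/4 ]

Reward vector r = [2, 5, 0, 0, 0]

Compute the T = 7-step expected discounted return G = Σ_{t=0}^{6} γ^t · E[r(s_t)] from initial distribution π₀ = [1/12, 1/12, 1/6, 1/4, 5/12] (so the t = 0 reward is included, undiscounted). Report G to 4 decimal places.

G = 4.8872

t=0: π = [0.0833, 0.0833, 0.1667, 0.2500, 0.4167], E[r] = 0.5833, γ^t·E[r] = 0.583333, running G = 0.583333
t=1: π = [0.2083, 0.2083, 0.1944, 0.1875, 0.2014], E[r] = 1.4583, γ^t·E[r] = 1.166667, running G = 1.750000
t=2: π = [0.1829, 0.2153, 0.2147, 0.1852, 0.2020], E[r] = 1.4421, γ^t·E[r] = 0.922963, running G = 2.672963
t=3: π = [0.1810, 0.2203, 0.2165, 0.1860, 0.1961], E[r] = 1.4638, γ^t·E[r] = 0.749457, running G = 3.422420
t=4: π = [0.1805, 0.2208, 0.2177, 0.1859, 0.1951], E[r] = 1.4649, γ^t·E[r] = 0.600033, running G = 4.022453
t=5: π = [0.1803, 0.2211, 0.2179, 0.1858, 0.1949], E[r] = 1.4660, γ^t·E[r] = 0.480394, running G = 4.502846
t=6: π = [0.1802, 0.2211, 0.2180, 0.1858, 0.1948], E[r] = 1.4662, γ^t·E[r] = 0.384357, running G = 4.887203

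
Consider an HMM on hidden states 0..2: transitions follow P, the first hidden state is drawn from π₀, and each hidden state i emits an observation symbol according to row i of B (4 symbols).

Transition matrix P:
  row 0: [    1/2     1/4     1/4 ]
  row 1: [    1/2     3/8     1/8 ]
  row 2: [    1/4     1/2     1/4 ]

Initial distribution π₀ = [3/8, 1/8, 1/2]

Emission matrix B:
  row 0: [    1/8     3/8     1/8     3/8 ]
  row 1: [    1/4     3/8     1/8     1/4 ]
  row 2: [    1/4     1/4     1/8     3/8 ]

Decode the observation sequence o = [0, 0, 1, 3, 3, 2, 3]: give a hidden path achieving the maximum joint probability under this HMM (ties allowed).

path = [2, 1, 0, 0, 0, 0, 0]

t=0: δ = [4.688e-02, 3.125e-02, 1.250e-01]  (obs o_0=0)
t=1: δ = [3.906e-03, 1.562e-02, 7.812e-03]  ψ = [2, 2, 2]  (obs o_1=0)
t=2: δ = [2.930e-03, 2.197e-03, 4.883e-04]  ψ = [1, 1, 1]  (obs o_2=1)
t=3: δ = [5.493e-04, 2.060e-04, 2.747e-04]  ψ = [0, 1, 0]  (obs o_3=3)
t=4: δ = [1.030e-04, 3.433e-05, 5.150e-05]  ψ = [0, 0, 0]  (obs o_4=3)
t=5: δ = [6.437e-06, 3.219e-06, 3.219e-06]  ψ = [0, 0, 0]  (obs o_5=2)
t=6: δ = [1.207e-06, 4.023e-07, 6.035e-07]  ψ = [0, 0, 0]  (obs o_6=3)
backtrack: best end state = 0; path = [2, 1, 0, 0, 0, 0, 0]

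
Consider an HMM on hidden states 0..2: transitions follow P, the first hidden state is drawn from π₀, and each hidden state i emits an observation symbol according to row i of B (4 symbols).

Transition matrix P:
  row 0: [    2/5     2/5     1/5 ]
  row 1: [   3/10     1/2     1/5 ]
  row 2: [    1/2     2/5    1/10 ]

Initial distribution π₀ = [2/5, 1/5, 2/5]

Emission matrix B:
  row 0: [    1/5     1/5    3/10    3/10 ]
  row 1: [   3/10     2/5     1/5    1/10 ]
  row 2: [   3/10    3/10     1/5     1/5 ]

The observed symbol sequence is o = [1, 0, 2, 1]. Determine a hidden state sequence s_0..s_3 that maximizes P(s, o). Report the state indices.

t=0: δ = [8.000e-02, 8.000e-02, 1.200e-01]  (obs o_0=1)
t=1: δ = [1.200e-02, 1.440e-02, 4.800e-03]  ψ = [2, 2, 0]  (obs o_1=0)
t=2: δ = [1.440e-03, 1.440e-03, 5.760e-04]  ψ = [0, 1, 1]  (obs o_2=2)
t=3: δ = [1.152e-04, 2.880e-04, 8.640e-05]  ψ = [0, 1, 0]  (obs o_3=1)
backtrack: best end state = 1; path = [2, 1, 1, 1]

path = [2, 1, 1, 1]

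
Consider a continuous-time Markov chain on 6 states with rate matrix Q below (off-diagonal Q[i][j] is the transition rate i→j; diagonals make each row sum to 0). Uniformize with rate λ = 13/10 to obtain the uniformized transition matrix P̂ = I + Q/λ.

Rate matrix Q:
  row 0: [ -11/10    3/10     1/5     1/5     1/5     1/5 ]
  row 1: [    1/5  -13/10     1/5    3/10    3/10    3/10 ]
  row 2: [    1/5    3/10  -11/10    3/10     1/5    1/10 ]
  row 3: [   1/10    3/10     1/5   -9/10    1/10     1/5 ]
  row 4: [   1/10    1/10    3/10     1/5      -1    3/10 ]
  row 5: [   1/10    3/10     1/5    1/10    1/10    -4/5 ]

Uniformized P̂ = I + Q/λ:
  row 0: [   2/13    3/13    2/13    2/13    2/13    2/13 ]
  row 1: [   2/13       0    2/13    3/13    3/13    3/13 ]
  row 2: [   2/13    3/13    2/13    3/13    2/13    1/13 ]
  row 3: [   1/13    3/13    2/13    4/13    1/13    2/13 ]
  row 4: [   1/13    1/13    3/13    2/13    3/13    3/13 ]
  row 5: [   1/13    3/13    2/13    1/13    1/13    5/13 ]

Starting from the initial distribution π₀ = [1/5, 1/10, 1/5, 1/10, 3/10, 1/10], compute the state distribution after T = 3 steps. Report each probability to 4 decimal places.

t=0: π = [0.2000, 0.1000, 0.2000, 0.1000, 0.3000, 0.1000]
t=1: π = [0.1154, 0.1615, 0.1769, 0.1846, 0.1692, 0.1923]
t=2: π = [0.1118, 0.1675, 0.1669, 0.1935, 0.1503, 0.2101]
t=3: π = [0.1112, 0.1690, 0.1654, 0.1932, 0.1472, 0.2139]

π = [0.1112, 0.1690, 0.1654, 0.1932, 0.1472, 0.2139]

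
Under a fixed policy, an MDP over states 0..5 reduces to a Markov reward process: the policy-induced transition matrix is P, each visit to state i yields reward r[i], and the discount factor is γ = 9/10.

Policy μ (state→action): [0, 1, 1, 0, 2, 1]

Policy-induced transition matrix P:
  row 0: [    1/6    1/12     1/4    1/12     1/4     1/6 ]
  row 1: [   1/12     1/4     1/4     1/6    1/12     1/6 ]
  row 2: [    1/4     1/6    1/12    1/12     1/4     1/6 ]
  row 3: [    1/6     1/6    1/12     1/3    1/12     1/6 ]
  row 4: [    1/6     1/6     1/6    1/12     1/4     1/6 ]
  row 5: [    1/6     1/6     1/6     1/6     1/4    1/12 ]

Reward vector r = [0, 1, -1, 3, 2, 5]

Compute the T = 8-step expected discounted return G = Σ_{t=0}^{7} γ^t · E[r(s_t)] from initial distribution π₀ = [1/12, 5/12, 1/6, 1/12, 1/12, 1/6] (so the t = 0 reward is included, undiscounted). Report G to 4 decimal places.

t=0: π = [0.0833, 0.4167, 0.1667, 0.0833, 0.0833, 0.1667], E[r] = 1.5000, γ^t·E[r] = 1.500000, running G = 1.500000
t=1: π = [0.1458, 0.1944, 0.1875, 0.1528, 0.1667, 0.1528], E[r] = 1.5625, γ^t·E[r] = 1.406250, running G = 2.906250
t=2: π = [0.1661, 0.1707, 0.1667, 0.1505, 0.1921, 0.1539], E[r] = 1.6094, γ^t·E[r] = 1.303594, running G = 4.209844
t=3: π = [0.1663, 0.1671, 0.1683, 0.1480, 0.1965, 0.1538], E[r] = 1.6049, γ^t·E[r] = 1.169965, running G = 5.379809
t=4: π = [0.1668, 0.1667, 0.1681, 0.1471, 0.1975, 0.1538], E[r] = 1.6041, γ^t·E[r] = 1.052436, running G = 6.432244
t=5: π = [0.1668, 0.1667, 0.1682, 0.1468, 0.1977, 0.1538], E[r] = 1.6035, γ^t·E[r] = 0.946879, running G = 7.379123
t=6: π = [0.1668, 0.1667, 0.1682, 0.1467, 0.1978, 0.1538], E[r] = 1.6034, γ^t·E[r] = 0.852129, running G = 8.231253
t=7: π = [0.1668, 0.1667, 0.1682, 0.1467, 0.1978, 0.1538], E[r] = 1.6034, γ^t·E[r] = 0.766899, running G = 8.998152

G = 8.9982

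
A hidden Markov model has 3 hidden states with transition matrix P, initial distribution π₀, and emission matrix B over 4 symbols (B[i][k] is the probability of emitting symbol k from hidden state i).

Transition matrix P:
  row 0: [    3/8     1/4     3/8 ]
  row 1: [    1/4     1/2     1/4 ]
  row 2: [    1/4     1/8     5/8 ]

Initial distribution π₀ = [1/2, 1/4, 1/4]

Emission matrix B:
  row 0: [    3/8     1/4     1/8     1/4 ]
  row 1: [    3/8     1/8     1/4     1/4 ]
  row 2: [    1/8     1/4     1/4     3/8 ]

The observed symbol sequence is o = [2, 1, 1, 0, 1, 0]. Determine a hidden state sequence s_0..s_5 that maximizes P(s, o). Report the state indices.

path = [2, 2, 2, 0, 0, 0]

t=0: δ = [6.250e-02, 6.250e-02, 6.250e-02]  (obs o_0=2)
t=1: δ = [5.859e-03, 3.906e-03, 9.766e-03]  ψ = [0, 1, 2]  (obs o_1=1)
t=2: δ = [6.104e-04, 2.441e-04, 1.526e-03]  ψ = [2, 1, 2]  (obs o_2=1)
t=3: δ = [1.431e-04, 7.153e-05, 1.192e-04]  ψ = [2, 2, 2]  (obs o_3=0)
t=4: δ = [1.341e-05, 4.470e-06, 1.863e-05]  ψ = [0, 0, 2]  (obs o_4=1)
t=5: δ = [1.886e-06, 1.257e-06, 1.455e-06]  ψ = [0, 0, 2]  (obs o_5=0)
backtrack: best end state = 0; path = [2, 2, 2, 0, 0, 0]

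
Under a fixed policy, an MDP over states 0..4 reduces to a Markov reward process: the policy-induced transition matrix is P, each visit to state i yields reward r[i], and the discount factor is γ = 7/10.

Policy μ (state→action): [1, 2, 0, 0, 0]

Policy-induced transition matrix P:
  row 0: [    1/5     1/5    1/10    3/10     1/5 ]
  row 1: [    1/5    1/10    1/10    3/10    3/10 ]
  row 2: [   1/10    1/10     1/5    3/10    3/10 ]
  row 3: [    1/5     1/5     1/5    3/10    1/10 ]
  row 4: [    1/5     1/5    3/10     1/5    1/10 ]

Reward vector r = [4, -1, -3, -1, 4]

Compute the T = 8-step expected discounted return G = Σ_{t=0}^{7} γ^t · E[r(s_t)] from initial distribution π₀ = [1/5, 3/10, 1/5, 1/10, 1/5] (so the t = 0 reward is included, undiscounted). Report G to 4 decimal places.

t=0: π = [0.2000, 0.3000, 0.2000, 0.1000, 0.2000], E[r] = 0.6000, γ^t·E[r] = 0.600000, running G = 0.600000
t=1: π = [0.1800, 0.1500, 0.1700, 0.2800, 0.2200], E[r] = 0.6600, γ^t·E[r] = 0.462000, running G = 1.062000
t=2: π = [0.1830, 0.1680, 0.1890, 0.2780, 0.1820], E[r] = 0.4470, γ^t·E[r] = 0.219030, running G = 1.281030
t=3: π = [0.1811, 0.1643, 0.1831, 0.2818, 0.1897], E[r] = 0.4878, γ^t·E[r] = 0.167315, running G = 1.448345
t=4: π = [0.1817, 0.1653, 0.1844, 0.2810, 0.1876], E[r] = 0.4775, γ^t·E[r] = 0.114657, running G = 1.563003
t=5: π = [0.1816, 0.1650, 0.1841, 0.2812, 0.1881], E[r] = 0.4802, γ^t·E[r] = 0.080706, running G = 1.643709
t=6: π = [0.1816, 0.1651, 0.1842, 0.2812, 0.1880], E[r] = 0.4795, γ^t·E[r] = 0.056417, running G = 1.700126
t=7: π = [0.1816, 0.1651, 0.1841, 0.2812, 0.1880], E[r] = 0.4797, γ^t·E[r] = 0.039506, running G = 1.739632

G = 1.7396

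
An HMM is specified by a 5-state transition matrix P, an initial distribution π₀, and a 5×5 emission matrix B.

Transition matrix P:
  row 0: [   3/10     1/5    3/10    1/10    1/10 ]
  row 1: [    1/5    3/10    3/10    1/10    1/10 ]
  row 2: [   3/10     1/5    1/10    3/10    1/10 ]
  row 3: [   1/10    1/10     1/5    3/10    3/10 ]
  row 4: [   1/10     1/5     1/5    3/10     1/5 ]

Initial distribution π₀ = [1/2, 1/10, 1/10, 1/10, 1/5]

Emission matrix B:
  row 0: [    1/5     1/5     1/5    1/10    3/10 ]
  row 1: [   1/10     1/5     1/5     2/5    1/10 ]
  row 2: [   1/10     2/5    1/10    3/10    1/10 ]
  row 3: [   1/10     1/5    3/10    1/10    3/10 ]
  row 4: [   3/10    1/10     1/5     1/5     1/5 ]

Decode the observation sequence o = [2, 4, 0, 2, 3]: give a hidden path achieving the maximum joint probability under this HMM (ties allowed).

t=0: δ = [1.000e-01, 2.000e-02, 1.000e-02, 3.000e-02, 4.000e-02]  (obs o_0=2)
t=1: δ = [9.000e-03, 2.000e-03, 3.000e-03, 3.600e-03, 2.000e-03]  ψ = [0, 0, 0, 4, 0]  (obs o_1=4)
t=2: δ = [5.400e-04, 1.800e-04, 2.700e-04, 1.080e-04, 3.240e-04]  ψ = [0, 0, 0, 3, 3]  (obs o_2=0)
t=3: δ = [3.240e-05, 2.160e-05, 1.620e-05, 2.916e-05, 1.296e-05]  ψ = [0, 0, 0, 4, 4]  (obs o_3=2)
t=4: δ = [9.720e-07, 2.592e-06, 2.916e-06, 8.748e-07, 1.750e-06]  ψ = [0, 0, 0, 3, 3]  (obs o_4=3)
backtrack: best end state = 2; path = [0, 0, 0, 0, 2]

path = [0, 0, 0, 0, 2]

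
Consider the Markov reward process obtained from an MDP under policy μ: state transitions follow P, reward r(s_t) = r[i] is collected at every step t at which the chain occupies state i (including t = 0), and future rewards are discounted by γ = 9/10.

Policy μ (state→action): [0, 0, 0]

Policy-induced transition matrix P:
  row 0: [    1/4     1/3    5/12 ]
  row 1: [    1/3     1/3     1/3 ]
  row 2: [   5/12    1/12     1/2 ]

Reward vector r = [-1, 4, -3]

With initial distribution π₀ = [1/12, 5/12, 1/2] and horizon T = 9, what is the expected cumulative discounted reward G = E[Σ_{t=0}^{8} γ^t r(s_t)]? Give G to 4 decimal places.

t=0: π = [0.0833, 0.4167, 0.5000], E[r] = 0.0833, γ^t·E[r] = 0.083333, running G = 0.083333
t=1: π = [0.3681, 0.2083, 0.4236], E[r] = -0.8056, γ^t·E[r] = -0.725000, running G = -0.641667
t=2: π = [0.3380, 0.2274, 0.4346], E[r] = -0.7321, γ^t·E[r] = -0.592969, running G = -1.234635
t=3: π = [0.3414, 0.2247, 0.4339], E[r] = -0.7445, γ^t·E[r] = -0.542707, running G = -1.777342
t=4: π = [0.3410, 0.2249, 0.4341], E[r] = -0.7440, γ^t·E[r] = -0.488109, running G = -2.265452
t=5: π = [0.3411, 0.2248, 0.4341], E[r] = -0.7442, γ^t·E[r] = -0.439426, running G = -2.704878
t=6: π = [0.3411, 0.2248, 0.4341], E[r] = -0.7442, γ^t·E[r] = -0.395488, running G = -3.100366
t=7: π = [0.3411, 0.2248, 0.4341], E[r] = -0.7442, γ^t·E[r] = -0.355942, running G = -3.456308
t=8: π = [0.3411, 0.2248, 0.4341], E[r] = -0.7442, γ^t·E[r] = -0.320348, running G = -3.776655

G = -3.7767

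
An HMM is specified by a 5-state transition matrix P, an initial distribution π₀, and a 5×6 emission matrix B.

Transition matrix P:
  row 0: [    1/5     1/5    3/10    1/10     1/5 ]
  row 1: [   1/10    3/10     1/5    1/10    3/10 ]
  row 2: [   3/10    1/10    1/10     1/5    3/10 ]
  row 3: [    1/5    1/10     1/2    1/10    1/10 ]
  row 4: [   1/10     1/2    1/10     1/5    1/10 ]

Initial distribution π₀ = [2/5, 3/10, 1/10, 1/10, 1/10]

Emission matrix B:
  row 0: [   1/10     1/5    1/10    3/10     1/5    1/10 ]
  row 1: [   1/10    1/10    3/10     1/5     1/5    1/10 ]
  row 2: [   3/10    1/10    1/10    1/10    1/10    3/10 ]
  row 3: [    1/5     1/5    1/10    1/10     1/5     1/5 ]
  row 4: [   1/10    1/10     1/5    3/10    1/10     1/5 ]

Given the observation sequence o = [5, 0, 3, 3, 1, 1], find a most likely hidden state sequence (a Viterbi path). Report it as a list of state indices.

t=0: δ = [4.000e-02, 3.000e-02, 3.000e-02, 2.000e-02, 2.000e-02]  (obs o_0=5)
t=1: δ = [9.000e-04, 1.000e-03, 3.600e-03, 1.200e-03, 9.000e-04]  ψ = [2, 4, 0, 2, 1]  (obs o_1=0)
t=2: δ = [3.240e-04, 9.000e-05, 6.000e-05, 7.200e-05, 3.240e-04]  ψ = [2, 4, 3, 2, 2]  (obs o_2=3)
t=3: δ = [1.944e-05, 3.240e-05, 9.720e-06, 6.480e-06, 1.944e-05]  ψ = [0, 4, 0, 4, 0]  (obs o_3=3)
t=4: δ = [7.776e-07, 9.720e-07, 6.480e-07, 7.776e-07, 9.720e-07]  ψ = [0, 1, 1, 4, 1]  (obs o_4=1)
t=5: δ = [3.888e-08, 4.860e-08, 3.888e-08, 3.888e-08, 2.916e-08]  ψ = [2, 4, 3, 4, 1]  (obs o_5=1)
backtrack: best end state = 1; path = [0, 2, 4, 1, 4, 1]

path = [0, 2, 4, 1, 4, 1]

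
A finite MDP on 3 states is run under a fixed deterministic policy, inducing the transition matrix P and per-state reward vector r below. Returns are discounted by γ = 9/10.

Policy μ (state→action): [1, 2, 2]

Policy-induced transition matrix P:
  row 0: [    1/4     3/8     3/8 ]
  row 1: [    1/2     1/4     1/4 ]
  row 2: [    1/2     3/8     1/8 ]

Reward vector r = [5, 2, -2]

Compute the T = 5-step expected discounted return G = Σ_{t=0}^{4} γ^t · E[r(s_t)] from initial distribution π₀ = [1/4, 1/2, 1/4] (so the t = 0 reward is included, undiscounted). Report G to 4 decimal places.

G = 8.4778

t=0: π = [0.2500, 0.5000, 0.2500], E[r] = 1.7500, γ^t·E[r] = 1.750000, running G = 1.750000
t=1: π = [0.4375, 0.3125, 0.2500], E[r] = 2.3125, γ^t·E[r] = 2.081250, running G = 3.831250
t=2: π = [0.3906, 0.3359, 0.2734], E[r] = 2.0781, γ^t·E[r] = 1.683281, running G = 5.514531
t=3: π = [0.4023, 0.3330, 0.2646], E[r] = 2.1484, γ^t·E[r] = 1.566211, running G = 7.080742
t=4: π = [0.3994, 0.3334, 0.2672], E[r] = 2.1294, γ^t·E[r] = 1.397096, running G = 8.477838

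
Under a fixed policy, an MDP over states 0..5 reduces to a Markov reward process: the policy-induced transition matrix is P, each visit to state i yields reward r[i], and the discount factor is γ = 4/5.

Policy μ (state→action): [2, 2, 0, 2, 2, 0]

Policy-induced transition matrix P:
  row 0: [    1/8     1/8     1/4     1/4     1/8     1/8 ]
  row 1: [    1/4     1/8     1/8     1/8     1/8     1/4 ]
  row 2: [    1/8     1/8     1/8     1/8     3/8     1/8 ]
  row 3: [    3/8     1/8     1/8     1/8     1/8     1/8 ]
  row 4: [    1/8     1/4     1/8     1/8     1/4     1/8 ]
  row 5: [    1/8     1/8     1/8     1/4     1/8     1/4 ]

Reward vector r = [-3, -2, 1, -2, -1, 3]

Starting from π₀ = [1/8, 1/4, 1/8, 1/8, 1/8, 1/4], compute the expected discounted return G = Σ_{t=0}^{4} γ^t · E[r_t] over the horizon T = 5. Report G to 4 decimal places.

t=0: π = [0.1250, 0.2500, 0.1250, 0.1250, 0.1250, 0.2500], E[r] = -0.3750, γ^t·E[r] = -0.375000, running G = -0.375000
t=1: π = [0.1875, 0.1406, 0.1406, 0.1719, 0.1719, 0.1875], E[r] = -0.6563, γ^t·E[r] = -0.525000, running G = -0.900000
t=2: π = [0.1855, 0.1465, 0.1484, 0.1719, 0.1816, 0.1660], E[r] = -0.7285, γ^t·E[r] = -0.466250, running G = -1.366250
t=3: π = [0.1863, 0.1477, 0.1482, 0.1689, 0.1848, 0.1641], E[r] = -0.7366, γ^t·E[r] = -0.377125, running G = -1.743375
t=4: π = [0.1857, 0.1481, 0.1483, 0.1688, 0.1852, 0.1640], E[r] = -0.7358, γ^t·E[r] = -0.301400, running G = -2.044775

G = -2.0448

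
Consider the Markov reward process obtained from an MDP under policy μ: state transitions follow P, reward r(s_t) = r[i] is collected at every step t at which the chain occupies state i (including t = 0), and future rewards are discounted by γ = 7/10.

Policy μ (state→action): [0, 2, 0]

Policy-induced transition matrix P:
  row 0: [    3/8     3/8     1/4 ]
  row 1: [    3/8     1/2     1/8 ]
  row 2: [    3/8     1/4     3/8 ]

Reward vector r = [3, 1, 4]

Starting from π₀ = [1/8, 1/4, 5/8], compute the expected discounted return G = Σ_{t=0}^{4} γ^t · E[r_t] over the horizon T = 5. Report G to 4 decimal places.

t=0: π = [0.1250, 0.2500, 0.6250], E[r] = 3.1250, γ^t·E[r] = 3.125000, running G = 3.125000
t=1: π = [0.3750, 0.3281, 0.2969], E[r] = 2.6406, γ^t·E[r] = 1.848438, running G = 4.973438
t=2: π = [0.3750, 0.3789, 0.2461], E[r] = 2.4883, γ^t·E[r] = 1.219258, running G = 6.192695
t=3: π = [0.3750, 0.3916, 0.2334], E[r] = 2.4502, γ^t·E[r] = 0.840417, running G = 7.033112
t=4: π = [0.3750, 0.3948, 0.2302], E[r] = 2.4407, γ^t·E[r] = 0.586006, running G = 7.619118

G = 7.6191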